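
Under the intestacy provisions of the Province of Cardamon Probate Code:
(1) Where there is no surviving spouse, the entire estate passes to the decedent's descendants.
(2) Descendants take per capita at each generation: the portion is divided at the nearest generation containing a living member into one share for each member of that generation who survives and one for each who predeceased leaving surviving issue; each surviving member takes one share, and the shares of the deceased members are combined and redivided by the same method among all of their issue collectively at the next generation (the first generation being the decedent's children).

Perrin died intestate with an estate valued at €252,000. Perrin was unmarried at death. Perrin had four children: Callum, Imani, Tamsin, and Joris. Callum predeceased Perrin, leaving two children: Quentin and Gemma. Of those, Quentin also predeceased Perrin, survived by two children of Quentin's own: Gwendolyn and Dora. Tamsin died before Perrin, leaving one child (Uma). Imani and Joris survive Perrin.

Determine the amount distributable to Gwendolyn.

Gwendolyn receives €21,000.

The entire €252,000 passes to the descendants.
That amount (€252,000) is divided at the children's generation into 4 shares of €63,000. Imani and Joris each take €63,000. The 2 shares of the deceased (Callum and Tamsin) are combined into a pool of €126,000.
That pool (€126,000) is divided at the grandchildren's generation into 3 shares of €42,000. Gemma and Uma each take €42,000. The remaining share for the deceased Quentin (€42,000) is carried to the next generation.
That pool (€42,000) is divided at the great-grandchildren's generation equally among Gwendolyn and Dora: €21,000 each.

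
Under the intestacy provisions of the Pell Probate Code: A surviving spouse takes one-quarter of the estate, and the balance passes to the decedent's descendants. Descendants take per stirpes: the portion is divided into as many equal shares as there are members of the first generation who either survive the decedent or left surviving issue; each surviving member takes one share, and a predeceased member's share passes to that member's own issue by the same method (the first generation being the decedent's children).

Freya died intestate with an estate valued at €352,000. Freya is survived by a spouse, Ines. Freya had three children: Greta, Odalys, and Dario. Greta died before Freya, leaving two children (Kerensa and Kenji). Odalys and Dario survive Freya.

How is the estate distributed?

Ines takes one-quarter of €352,000 = €88,000. The remaining €264,000 passes to the descendants.
The descendants' portion (€264,000) is divided into 3 shares of €88,000: Odalys and Dario each take €88,000; Greta's €88,000 share passes to Greta's issue.
Greta's share (€88,000) is divided into 2 shares of €44,000: Kerensa and Kenji each take €44,000.

Ines: €88,000; Kerensa: €44,000; Kenji: €44,000; Odalys: €88,000; Dario: €88,000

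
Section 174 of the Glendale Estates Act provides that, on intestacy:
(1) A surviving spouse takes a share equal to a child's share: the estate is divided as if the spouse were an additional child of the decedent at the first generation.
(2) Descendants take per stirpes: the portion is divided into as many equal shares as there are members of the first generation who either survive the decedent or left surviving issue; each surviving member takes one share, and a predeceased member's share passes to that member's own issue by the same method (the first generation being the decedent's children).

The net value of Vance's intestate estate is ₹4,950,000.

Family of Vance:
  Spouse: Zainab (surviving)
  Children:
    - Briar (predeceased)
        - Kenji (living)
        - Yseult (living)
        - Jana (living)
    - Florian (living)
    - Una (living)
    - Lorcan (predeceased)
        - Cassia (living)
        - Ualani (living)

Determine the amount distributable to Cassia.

Cassia receives ₹495,000.

The spouse counts as an additional share at the children's level, so there are 5 primary shares of ₹990,000. Zainab takes one such share (₹990,000).
The children's combined portion (₹3,960,000) is divided into 4 shares of ₹990,000: Florian and Una each take ₹990,000; Briar's ₹990,000 share passes to Briar's issue; Lorcan's ₹990,000 share passes to Lorcan's issue.
Briar's share (₹990,000) is divided into 3 shares of ₹330,000: Kenji, Yseult, and Jana each take ₹330,000.
Lorcan's share (₹990,000) is divided into 2 shares of ₹495,000: Cassia and Ualani each take ₹495,000.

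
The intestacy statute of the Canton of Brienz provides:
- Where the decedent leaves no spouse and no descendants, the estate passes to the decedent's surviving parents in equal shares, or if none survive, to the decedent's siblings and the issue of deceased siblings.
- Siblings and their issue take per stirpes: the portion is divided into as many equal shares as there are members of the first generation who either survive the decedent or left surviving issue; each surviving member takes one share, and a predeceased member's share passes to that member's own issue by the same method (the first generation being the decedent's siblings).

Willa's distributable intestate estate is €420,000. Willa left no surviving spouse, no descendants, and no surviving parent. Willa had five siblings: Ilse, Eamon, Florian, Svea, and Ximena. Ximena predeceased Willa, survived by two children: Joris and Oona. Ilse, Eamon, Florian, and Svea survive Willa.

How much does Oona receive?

Oona receives €42,000.

The entire €420,000 passes to the siblings and their issue.
That amount (€420,000) is divided into 5 shares of €84,000: Ilse, Eamon, Florian, and Svea each take €84,000; Ximena's €84,000 share passes to Ximena's issue.
Ximena's share (€84,000) is divided into 2 shares of €42,000: Joris and Oona each take €42,000.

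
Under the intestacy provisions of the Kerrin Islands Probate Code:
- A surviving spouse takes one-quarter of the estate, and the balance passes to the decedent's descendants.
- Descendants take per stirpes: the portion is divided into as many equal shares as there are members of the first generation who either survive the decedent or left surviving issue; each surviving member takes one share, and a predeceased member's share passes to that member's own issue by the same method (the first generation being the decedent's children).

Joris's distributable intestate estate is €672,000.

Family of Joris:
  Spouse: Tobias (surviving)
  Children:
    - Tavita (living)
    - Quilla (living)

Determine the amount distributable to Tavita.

Tavita receives €252,000.

Tobias takes one-quarter of €672,000 = €168,000. The remaining €504,000 passes to the descendants.
The descendants' portion (€504,000) is divided into 2 shares of €252,000: Tavita and Quilla each take €252,000.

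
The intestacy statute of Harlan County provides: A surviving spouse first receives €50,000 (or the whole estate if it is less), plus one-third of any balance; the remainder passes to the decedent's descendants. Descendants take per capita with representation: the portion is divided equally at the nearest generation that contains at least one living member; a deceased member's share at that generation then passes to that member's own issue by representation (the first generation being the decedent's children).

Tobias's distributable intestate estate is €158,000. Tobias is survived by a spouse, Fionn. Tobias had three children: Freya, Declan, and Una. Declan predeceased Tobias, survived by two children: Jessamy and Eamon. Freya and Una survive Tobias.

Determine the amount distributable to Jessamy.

Fionn first takes €50,000, leaving a balance of €108,000. Fionn then takes one-third of the balance (€36,000), for a total of €86,000. The remaining €72,000 passes to the descendants.
The descendants' portion (€72,000) is divided into 3 shares of €24,000: Freya and Una each take €24,000; Declan's €24,000 share passes to Declan's issue.
Declan's share (€24,000) is divided into 2 shares of €12,000: Jessamy and Eamon each take €12,000.

Jessamy receives €12,000.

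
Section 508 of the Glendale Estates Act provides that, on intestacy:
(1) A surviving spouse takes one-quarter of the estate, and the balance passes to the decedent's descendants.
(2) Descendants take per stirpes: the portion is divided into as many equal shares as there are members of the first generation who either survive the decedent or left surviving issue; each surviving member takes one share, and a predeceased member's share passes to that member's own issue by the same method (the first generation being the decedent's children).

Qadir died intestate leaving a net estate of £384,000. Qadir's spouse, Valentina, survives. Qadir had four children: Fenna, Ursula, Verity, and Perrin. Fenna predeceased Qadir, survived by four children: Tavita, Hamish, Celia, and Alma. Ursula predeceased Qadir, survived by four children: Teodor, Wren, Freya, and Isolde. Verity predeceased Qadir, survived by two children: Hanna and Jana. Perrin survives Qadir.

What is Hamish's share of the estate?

Hamish receives £18,000.

Valentina takes one-quarter of £384,000 = £96,000. The remaining £288,000 passes to the descendants.
The descendants' portion (£288,000) is divided into 4 shares of £72,000: Perrin takes £72,000; Fenna's £72,000 share passes to Fenna's issue; Ursula's £72,000 share passes to Ursula's issue; Verity's £72,000 share passes to Verity's issue.
Fenna's share (£72,000) is divided into 4 shares of £18,000: Tavita, Hamish, Celia, and Alma each take £18,000.
Ursula's share (£72,000) is divided into 4 shares of £18,000: Teodor, Wren, Freya, and Isolde each take £18,000.
Verity's share (£72,000) is divided into 2 shares of £36,000: Hanna and Jana each take £36,000.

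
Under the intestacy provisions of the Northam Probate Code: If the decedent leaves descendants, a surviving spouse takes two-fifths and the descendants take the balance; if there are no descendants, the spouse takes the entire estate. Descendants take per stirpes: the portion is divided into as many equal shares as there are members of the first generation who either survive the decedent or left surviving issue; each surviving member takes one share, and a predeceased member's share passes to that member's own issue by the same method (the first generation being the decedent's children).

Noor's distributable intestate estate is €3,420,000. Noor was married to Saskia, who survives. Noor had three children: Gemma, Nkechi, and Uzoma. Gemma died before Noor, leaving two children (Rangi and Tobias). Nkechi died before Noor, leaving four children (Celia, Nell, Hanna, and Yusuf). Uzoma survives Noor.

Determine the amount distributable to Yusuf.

Saskia takes two-fifths of €3,420,000 = €1,368,000. The remaining €2,052,000 passes to the descendants.
The descendants' portion (€2,052,000) is divided into 3 shares of €684,000: Uzoma takes €684,000; Gemma's €684,000 share passes to Gemma's issue; Nkechi's €684,000 share passes to Nkechi's issue.
Gemma's share (€684,000) is divided into 2 shares of €342,000: Rangi and Tobias each take €342,000.
Nkechi's share (€684,000) is divided into 4 shares of €171,000: Celia, Nell, Hanna, and Yusuf each take €171,000.

Yusuf receives €171,000.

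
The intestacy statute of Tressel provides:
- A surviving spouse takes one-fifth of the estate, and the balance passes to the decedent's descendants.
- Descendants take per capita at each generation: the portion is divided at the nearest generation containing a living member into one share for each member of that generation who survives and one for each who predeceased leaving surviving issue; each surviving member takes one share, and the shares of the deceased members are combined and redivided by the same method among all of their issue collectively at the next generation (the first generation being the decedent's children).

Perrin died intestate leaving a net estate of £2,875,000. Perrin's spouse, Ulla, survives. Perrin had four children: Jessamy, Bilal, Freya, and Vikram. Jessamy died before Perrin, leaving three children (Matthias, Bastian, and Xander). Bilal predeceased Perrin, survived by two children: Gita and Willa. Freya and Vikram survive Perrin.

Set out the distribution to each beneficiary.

Ulla: £575,000; Matthias: £230,000; Bastian: £230,000; Xander: £230,000; Gita: £230,000; Willa: £230,000; Freya: £575,000; Vikram: £575,000

Ulla takes one-fifth of £2,875,000 = £575,000. The remaining £2,300,000 passes to the descendants.
The descendants' portion (£2,300,000) is divided at the children's generation into 4 shares of £575,000. Freya and Vikram each take £575,000. The 2 shares of the deceased (Jessamy and Bilal) are combined into a pool of £1,150,000.
That pool (£1,150,000) is divided at the grandchildren's generation equally among Matthias, Bastian, Xander, Gita, and Willa: £230,000 each.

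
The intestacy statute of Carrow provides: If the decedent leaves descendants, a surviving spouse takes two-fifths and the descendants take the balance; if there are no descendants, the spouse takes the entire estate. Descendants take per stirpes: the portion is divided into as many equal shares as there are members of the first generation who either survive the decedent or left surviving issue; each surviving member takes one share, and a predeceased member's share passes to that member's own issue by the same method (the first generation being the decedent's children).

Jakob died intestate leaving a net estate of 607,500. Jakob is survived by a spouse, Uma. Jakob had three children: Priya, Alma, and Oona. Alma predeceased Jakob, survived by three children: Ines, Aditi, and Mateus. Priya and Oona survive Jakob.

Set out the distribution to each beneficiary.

Uma takes two-fifths of 607,500 = 243,000. The remaining 364,500 passes to the descendants.
The descendants' portion (364,500) is divided into 3 shares of 121,500: Priya and Oona each take 121,500; Alma's 121,500 share passes to Alma's issue.
Alma's share (121,500) is divided into 3 shares of 40,500: Ines, Aditi, and Mateus each take 40,500.

Uma: 243,000; Priya: 121,500; Ines: 40,500; Aditi: 40,500; Mateus: 40,500; Oona: 121,500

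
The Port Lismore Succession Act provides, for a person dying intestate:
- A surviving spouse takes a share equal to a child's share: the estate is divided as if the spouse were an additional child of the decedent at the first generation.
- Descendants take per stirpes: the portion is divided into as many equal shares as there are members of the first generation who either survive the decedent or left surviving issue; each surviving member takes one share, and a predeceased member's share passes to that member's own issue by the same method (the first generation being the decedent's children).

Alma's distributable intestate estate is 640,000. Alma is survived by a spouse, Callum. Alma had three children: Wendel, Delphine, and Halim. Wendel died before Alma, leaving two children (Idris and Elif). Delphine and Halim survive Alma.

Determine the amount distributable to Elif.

The spouse counts as an additional share at the children's level, so there are 4 primary shares of 160,000. Callum takes one such share (160,000).
The children's combined portion (480,000) is divided into 3 shares of 160,000: Delphine and Halim each take 160,000; Wendel's 160,000 share passes to Wendel's issue.
Wendel's share (160,000) is divided into 2 shares of 80,000: Idris and Elif each take 80,000.

Elif receives 80,000.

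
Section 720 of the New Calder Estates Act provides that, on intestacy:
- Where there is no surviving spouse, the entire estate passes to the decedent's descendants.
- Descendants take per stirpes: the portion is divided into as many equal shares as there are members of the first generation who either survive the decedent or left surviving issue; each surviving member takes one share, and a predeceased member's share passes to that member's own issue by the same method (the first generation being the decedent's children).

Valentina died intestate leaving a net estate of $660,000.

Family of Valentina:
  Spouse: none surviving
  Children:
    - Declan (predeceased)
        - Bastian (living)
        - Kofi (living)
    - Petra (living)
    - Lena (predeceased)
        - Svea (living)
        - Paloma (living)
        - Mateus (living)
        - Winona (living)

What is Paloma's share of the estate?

The entire $660,000 passes to the descendants.
That amount ($660,000) is divided into 3 shares of $220,000: Petra takes $220,000; Declan's $220,000 share passes to Declan's issue; Lena's $220,000 share passes to Lena's issue.
Declan's share ($220,000) is divided into 2 shares of $110,000: Bastian and Kofi each take $110,000.
Lena's share ($220,000) is divided into 4 shares of $55,000: Svea, Paloma, Mateus, and Winona each take $55,000.

Paloma receives $55,000.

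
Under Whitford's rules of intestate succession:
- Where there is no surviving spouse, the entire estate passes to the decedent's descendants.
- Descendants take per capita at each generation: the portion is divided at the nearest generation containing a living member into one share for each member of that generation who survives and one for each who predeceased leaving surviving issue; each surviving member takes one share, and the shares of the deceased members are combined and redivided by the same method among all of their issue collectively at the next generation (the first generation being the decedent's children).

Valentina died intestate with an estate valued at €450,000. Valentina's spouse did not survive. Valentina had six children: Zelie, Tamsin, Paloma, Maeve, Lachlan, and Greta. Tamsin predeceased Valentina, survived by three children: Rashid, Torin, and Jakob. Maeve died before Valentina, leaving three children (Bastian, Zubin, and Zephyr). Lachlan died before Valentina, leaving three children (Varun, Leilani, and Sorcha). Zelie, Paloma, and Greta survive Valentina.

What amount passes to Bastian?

The entire €450,000 passes to the descendants.
That amount (€450,000) is divided at the children's generation into 6 shares of €75,000. Zelie, Paloma, and Greta each take €75,000. The 3 shares of the deceased (Tamsin, Maeve, and Lachlan) are combined into a pool of €225,000.
That pool (€225,000) is divided at the grandchildren's generation equally among Rashid, Torin, Jakob, Bastian, Zubin, Zephyr, Varun, Leilani, and Sorcha: €25,000 each.

Bastian receives €25,000.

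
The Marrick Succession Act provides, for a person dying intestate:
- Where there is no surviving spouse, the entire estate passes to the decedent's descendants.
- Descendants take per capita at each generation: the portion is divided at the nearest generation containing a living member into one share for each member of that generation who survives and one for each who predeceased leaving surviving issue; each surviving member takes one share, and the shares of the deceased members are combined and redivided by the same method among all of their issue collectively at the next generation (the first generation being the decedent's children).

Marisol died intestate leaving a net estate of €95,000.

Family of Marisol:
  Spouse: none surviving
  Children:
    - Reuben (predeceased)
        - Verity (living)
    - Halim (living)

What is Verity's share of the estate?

Verity receives €47,500.

The entire €95,000 passes to the descendants.
That amount (€95,000) is divided at the children's generation into 2 shares of €47,500. Halim takes €47,500. The remaining share for the deceased Reuben (€47,500) is carried to the next generation.
That pool (€47,500) passes entirely to Verity, the sole taker at the grandchildren's generation.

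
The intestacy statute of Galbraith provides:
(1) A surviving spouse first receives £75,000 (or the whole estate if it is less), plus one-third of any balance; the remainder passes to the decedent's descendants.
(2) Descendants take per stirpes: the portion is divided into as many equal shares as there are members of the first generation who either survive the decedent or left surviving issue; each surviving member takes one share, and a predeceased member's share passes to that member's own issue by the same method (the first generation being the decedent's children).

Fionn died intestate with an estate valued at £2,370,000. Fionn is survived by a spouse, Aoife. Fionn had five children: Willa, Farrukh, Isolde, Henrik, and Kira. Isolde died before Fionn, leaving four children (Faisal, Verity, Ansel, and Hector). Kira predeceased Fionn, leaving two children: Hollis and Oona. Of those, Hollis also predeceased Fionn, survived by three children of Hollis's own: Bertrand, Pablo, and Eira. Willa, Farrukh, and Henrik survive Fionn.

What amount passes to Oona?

Oona receives £153,000.

Aoife first takes £75,000, leaving a balance of £2,295,000. Aoife then takes one-third of the balance (£765,000), for a total of £840,000. The remaining £1,530,000 passes to the descendants.
The descendants' portion (£1,530,000) is divided into 5 shares of £306,000: Willa, Farrukh, and Henrik each take £306,000; Isolde's £306,000 share passes to Isolde's issue; Kira's £306,000 share passes to Kira's issue.
Isolde's share (£306,000) is divided into 4 shares of £76,500: Faisal, Verity, Ansel, and Hector each take £76,500.
Kira's share (£306,000) is divided into 2 shares of £153,000: Oona takes £153,000; Hollis's £153,000 share passes to Hollis's issue.
Hollis's share (£153,000) is divided into 3 shares of £51,000: Bertrand, Pablo, and Eira each take £51,000.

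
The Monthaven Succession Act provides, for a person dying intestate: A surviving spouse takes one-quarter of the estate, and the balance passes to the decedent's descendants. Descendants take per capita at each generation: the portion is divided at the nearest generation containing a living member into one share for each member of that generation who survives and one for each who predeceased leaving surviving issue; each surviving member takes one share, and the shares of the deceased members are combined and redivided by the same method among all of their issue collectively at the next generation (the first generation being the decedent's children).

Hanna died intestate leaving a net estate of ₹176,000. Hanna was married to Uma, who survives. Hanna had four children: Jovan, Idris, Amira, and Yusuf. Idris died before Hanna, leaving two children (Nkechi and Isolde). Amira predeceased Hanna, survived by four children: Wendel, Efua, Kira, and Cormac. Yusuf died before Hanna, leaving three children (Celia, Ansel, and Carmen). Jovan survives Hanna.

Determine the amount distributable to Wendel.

Uma takes one-quarter of ₹176,000 = ₹44,000. The remaining ₹132,000 passes to the descendants.
The descendants' portion (₹132,000) is divided at the children's generation into 4 shares of ₹33,000. Jovan takes ₹33,000. The 3 shares of the deceased (Idris, Amira, and Yusuf) are combined into a pool of ₹99,000.
That pool (₹99,000) is divided at the grandchildren's generation equally among Nkechi, Isolde, Wendel, Efua, Kira, Cormac, Celia, Ansel, and Carmen: ₹11,000 each.

Wendel receives ₹11,000.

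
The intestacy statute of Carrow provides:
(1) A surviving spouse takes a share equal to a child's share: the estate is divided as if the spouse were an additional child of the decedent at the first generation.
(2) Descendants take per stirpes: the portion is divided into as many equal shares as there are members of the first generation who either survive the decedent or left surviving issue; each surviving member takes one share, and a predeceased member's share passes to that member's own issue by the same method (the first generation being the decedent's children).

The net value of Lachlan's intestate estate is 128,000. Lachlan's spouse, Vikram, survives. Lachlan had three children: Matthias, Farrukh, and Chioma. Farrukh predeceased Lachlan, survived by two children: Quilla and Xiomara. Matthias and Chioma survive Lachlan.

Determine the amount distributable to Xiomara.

Xiomara receives 16,000.

The spouse counts as an additional share at the children's level, so there are 4 primary shares of 32,000. Vikram takes one such share (32,000).
The children's combined portion (96,000) is divided into 3 shares of 32,000: Matthias and Chioma each take 32,000; Farrukh's 32,000 share passes to Farrukh's issue.
Farrukh's share (32,000) is divided into 2 shares of 16,000: Quilla and Xiomara each take 16,000.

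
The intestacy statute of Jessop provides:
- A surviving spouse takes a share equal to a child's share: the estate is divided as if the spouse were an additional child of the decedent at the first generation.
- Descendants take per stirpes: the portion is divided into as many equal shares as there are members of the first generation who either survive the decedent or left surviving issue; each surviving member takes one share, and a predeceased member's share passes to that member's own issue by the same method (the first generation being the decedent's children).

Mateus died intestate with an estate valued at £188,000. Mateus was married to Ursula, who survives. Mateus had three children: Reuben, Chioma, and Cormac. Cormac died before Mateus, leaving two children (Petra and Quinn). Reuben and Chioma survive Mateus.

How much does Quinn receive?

Quinn receives £23,500.

The spouse counts as an additional share at the children's level, so there are 4 primary shares of £47,000. Ursula takes one such share (£47,000).
The children's combined portion (£141,000) is divided into 3 shares of £47,000: Reuben and Chioma each take £47,000; Cormac's £47,000 share passes to Cormac's issue.
Cormac's share (£47,000) is divided into 2 shares of £23,500: Petra and Quinn each take £23,500.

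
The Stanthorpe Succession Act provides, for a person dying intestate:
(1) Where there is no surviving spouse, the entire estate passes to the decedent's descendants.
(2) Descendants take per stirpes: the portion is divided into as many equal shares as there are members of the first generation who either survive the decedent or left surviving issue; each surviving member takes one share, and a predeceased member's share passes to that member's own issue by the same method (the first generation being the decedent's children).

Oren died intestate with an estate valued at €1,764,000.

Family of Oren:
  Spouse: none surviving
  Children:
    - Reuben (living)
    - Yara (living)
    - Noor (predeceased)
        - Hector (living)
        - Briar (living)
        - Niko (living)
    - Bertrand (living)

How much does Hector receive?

The entire €1,764,000 passes to the descendants.
That amount (€1,764,000) is divided into 4 shares of €441,000: Reuben, Yara, and Bertrand each take €441,000; Noor's €441,000 share passes to Noor's issue.
Noor's share (€441,000) is divided into 3 shares of €147,000: Hector, Briar, and Niko each take €147,000.

Hector receives €147,000.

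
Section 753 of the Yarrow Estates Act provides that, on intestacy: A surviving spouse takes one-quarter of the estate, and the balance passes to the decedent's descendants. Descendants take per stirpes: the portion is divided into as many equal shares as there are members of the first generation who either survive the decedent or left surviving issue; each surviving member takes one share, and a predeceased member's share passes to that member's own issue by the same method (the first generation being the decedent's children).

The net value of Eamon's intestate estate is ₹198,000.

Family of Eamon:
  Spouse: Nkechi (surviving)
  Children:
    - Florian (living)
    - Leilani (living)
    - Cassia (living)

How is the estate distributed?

Nkechi: ₹49,500; Florian: ₹49,500; Leilani: ₹49,500; Cassia: ₹49,500

Nkechi takes one-quarter of ₹198,000 = ₹49,500. The remaining ₹148,500 passes to the descendants.
The descendants' portion (₹148,500) is divided into 3 shares of ₹49,500: Florian, Leilani, and Cassia each take ₹49,500.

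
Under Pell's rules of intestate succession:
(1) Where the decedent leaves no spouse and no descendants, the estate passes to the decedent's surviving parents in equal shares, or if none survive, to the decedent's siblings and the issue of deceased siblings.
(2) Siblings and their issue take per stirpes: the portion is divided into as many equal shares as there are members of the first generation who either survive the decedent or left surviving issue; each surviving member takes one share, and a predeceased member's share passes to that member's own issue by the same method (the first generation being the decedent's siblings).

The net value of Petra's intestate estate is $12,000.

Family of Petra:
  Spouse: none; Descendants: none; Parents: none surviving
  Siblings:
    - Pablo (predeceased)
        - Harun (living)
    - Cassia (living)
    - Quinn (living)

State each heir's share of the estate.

Harun: $4,000; Cassia: $4,000; Quinn: $4,000

The entire $12,000 passes to the siblings and their issue.
That amount ($12,000) is divided into 3 shares of $4,000: Cassia and Quinn each take $4,000; Pablo's $4,000 share passes to Pablo's issue.
Pablo's share ($4,000) passes entirely to Harun.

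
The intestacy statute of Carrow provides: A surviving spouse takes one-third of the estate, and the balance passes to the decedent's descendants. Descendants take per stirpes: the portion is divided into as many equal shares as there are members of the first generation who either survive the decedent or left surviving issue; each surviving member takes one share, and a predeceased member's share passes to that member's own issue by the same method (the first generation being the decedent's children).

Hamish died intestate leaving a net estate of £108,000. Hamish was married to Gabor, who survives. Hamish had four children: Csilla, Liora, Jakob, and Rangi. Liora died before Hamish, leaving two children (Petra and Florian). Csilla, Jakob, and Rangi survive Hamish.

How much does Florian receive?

Gabor takes one-third of £108,000 = £36,000. The remaining £72,000 passes to the descendants.
The descendants' portion (£72,000) is divided into 4 shares of £18,000: Csilla, Jakob, and Rangi each take £18,000; Liora's £18,000 share passes to Liora's issue.
Liora's share (£18,000) is divided into 2 shares of £9,000: Petra and Florian each take £9,000.

Florian receives £9,000.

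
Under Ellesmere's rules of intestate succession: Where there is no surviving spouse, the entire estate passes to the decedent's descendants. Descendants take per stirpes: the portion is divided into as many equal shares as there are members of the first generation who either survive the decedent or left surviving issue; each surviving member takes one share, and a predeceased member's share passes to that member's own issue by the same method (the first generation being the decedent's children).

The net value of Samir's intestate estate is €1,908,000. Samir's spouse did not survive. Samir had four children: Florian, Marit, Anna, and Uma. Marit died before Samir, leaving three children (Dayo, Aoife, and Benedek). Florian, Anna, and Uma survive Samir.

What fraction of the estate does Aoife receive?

The entire €1,908,000 passes to the descendants.
That amount (€1,908,000) is divided into 4 shares of €477,000: Florian, Anna, and Uma each take €477,000; Marit's €477,000 share passes to Marit's issue.
Marit's share (€477,000) is divided into 3 shares of €159,000: Dayo, Aoife, and Benedek each take €159,000.

Aoife receives 1/12 of the estate.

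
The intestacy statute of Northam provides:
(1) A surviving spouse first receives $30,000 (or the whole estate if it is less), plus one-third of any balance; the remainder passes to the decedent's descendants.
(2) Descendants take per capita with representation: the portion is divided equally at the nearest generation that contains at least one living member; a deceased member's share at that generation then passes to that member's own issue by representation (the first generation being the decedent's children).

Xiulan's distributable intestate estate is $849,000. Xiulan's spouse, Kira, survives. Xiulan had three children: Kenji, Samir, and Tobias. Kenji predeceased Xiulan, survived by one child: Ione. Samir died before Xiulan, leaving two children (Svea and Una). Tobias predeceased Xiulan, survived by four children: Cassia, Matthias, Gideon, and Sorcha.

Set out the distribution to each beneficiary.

Kira first takes $30,000, leaving a balance of $819,000. Kira then takes one-third of the balance ($273,000), for a total of $303,000. The remaining $546,000 passes to the descendants.
No child survives, so the initial division is made at the grandchildren's generation.
The descendants' portion ($546,000) is divided into 7 shares of $78,000: Ione, Svea, Una, Cassia, Matthias, Gideon, and Sorcha each take $78,000.

Kira: $303,000; Ione: $78,000; Svea: $78,000; Una: $78,000; Cassia: $78,000; Matthias: $78,000; Gideon: $78,000; Sorcha: $78,000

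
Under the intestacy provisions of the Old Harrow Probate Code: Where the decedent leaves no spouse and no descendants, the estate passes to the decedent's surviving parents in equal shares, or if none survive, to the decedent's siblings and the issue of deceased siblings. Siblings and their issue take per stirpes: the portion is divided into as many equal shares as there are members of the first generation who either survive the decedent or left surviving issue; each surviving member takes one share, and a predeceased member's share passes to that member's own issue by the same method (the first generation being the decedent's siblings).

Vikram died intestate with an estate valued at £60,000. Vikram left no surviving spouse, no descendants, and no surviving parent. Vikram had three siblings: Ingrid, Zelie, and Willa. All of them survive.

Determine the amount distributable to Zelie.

The entire £60,000 passes to the siblings and their issue.
That amount (£60,000) is divided into 3 shares of £20,000: Ingrid, Zelie, and Willa each take £20,000.

Zelie receives £20,000.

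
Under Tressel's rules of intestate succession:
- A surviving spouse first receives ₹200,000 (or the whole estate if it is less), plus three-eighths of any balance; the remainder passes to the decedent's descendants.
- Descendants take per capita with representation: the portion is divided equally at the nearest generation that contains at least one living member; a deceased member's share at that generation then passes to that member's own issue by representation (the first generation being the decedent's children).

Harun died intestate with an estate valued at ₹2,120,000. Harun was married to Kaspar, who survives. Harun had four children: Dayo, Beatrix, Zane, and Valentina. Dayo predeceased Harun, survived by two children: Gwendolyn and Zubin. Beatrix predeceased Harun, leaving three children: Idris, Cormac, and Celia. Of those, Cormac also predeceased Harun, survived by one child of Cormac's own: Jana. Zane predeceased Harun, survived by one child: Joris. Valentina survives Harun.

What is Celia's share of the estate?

Celia receives ₹100,000.

Kaspar first takes ₹200,000, leaving a balance of ₹1,920,000. Kaspar then takes three-eighths of the balance (₹720,000), for a total of ₹920,000. The remaining ₹1,200,000 passes to the descendants.
The descendants' portion (₹1,200,000) is divided into 4 shares of ₹300,000: Valentina takes ₹300,000; Dayo's ₹300,000 share passes to Dayo's issue; Beatrix's ₹300,000 share passes to Beatrix's issue; Zane's ₹300,000 share passes to Zane's issue.
Dayo's share (₹300,000) is divided into 2 shares of ₹150,000: Gwendolyn and Zubin each take ₹150,000.
Beatrix's share (₹300,000) is divided into 3 shares of ₹100,000: Idris and Celia each take ₹100,000; Cormac's ₹100,000 share passes to Cormac's issue.
Cormac's share (₹100,000) passes entirely to Jana.
Zane's share (₹300,000) passes entirely to Joris.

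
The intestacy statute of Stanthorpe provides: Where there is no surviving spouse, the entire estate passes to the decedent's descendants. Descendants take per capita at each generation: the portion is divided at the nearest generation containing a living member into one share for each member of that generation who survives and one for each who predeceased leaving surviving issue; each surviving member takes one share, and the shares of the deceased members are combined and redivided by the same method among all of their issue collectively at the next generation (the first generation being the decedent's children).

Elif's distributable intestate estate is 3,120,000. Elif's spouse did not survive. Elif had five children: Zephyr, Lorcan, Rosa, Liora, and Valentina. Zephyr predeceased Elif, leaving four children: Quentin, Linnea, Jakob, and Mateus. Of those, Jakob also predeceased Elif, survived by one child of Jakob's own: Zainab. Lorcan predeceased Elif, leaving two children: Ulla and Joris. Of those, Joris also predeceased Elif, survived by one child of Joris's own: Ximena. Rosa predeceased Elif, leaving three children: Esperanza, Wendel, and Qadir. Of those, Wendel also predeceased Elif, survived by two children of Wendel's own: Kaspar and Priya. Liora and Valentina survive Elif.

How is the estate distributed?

Quentin: 208,000; Linnea: 208,000; Zainab: 156,000; Mateus: 208,000; Ulla: 208,000; Ximena: 156,000; Esperanza: 208,000; Kaspar: 156,000; Priya: 156,000; Qadir: 208,000; Liora: 624,000; Valentina: 624,000

The entire 3,120,000 passes to the descendants.
That amount (3,120,000) is divided at the children's generation into 5 shares of 624,000. Liora and Valentina each take 624,000. The 3 shares of the deceased (Zephyr, Lorcan, and Rosa) are combined into a pool of 1,872,000.
That pool (1,872,000) is divided at the grandchildren's generation into 9 shares of 208,000. Quentin, Linnea, Mateus, Ulla, Esperanza, and Qadir each take 208,000. The 3 shares of the deceased (Jakob, Joris, and Wendel) are combined into a pool of 624,000.
That pool (624,000) is divided at the great-grandchildren's generation equally among Zainab, Ximena, Kaspar, and Priya: 156,000 each.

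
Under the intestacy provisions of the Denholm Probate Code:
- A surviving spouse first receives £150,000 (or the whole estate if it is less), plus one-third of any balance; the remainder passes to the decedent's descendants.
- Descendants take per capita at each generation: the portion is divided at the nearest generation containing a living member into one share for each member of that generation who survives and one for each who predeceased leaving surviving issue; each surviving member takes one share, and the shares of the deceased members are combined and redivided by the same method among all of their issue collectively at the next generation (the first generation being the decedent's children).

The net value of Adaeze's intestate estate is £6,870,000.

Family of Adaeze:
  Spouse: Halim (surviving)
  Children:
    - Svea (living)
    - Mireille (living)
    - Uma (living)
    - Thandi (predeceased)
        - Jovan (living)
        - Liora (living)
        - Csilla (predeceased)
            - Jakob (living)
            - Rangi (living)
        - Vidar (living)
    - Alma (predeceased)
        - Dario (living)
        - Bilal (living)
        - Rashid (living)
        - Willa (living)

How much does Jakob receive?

Halim first takes £150,000, leaving a balance of £6,720,000. Halim then takes one-third of the balance (£2,240,000), for a total of £2,390,000. The remaining £4,480,000 passes to the descendants.
The descendants' portion (£4,480,000) is divided at the children's generation into 5 shares of £896,000. Svea, Mireille, and Uma each take £896,000. The 2 shares of the deceased (Thandi and Alma) are combined into a pool of £1,792,000.
That pool (£1,792,000) is divided at the grandchildren's generation into 8 shares of £224,000. Jovan, Liora, Vidar, Dario, Bilal, Rashid, and Willa each take £224,000. The remaining share for the deceased Csilla (£224,000) is carried to the next generation.
That pool (£224,000) is divided at the great-grandchildren's generation equally among Jakob and Rangi: £112,000 each.

Jakob receives £112,000.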